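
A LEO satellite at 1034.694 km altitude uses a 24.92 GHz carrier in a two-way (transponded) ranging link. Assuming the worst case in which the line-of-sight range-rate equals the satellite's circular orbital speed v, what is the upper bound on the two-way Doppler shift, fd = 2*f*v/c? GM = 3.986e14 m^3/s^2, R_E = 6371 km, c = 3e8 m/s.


r = 7.405694e+06 m
v = sqrt(mu/r) = 7336.4467 m/s (worst-case radial velocity)
f = 24.92 GHz = 2.492e+10 Hz
fd = 2*f*v/c = 2*2.492e+10*7336.4467/3.0e+08
fd = 1.2188283e+06 Hz

1.2188e+06 Hz


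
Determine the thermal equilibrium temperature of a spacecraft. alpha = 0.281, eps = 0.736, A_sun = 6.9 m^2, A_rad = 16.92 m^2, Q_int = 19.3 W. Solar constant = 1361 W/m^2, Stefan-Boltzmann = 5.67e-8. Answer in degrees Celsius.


Numerator = alpha*S*A_sun + Q_int = 0.281*1361*6.9 + 19.3 = 2658.1429 W
Denominator = eps*sigma*A_rad = 0.736*5.67e-8*16.92 = 7.060919e-07 W/K^4
T^4 = 3.7645849e+09 K^4
T = 247.7019 K = -25.4481 C

-25.4481 degrees Celsius


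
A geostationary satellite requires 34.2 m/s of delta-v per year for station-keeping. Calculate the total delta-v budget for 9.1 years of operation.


dV = rate * years = 34.2 * 9.1
dV = 311.2200 m/s

311.2200 m/s


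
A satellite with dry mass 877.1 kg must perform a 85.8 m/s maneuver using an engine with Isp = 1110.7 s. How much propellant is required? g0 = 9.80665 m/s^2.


ve = Isp * g0 = 1110.7 * 9.80665 = 10892.246155 m/s
mass ratio = exp(dv/ve) = exp(85.8/10892.246155) = 1.00790827
m_prop = m_dry * (mr - 1) = 877.1 * (1.00790827 - 1)
m_prop = 6.9363 kg

6.9363 kg


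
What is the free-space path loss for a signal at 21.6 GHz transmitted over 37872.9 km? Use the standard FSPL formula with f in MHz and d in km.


f = 21.6 GHz = 21600.0000 MHz
d = 37872.9 km
FSPL = 32.44 + 20*log10(21600.0000) + 20*log10(37872.9)
FSPL = 32.44 + 86.6891 + 91.5666
FSPL = 210.6956 dB

210.6956 dB


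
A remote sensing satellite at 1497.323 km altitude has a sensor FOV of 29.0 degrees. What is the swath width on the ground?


FOV = 29.0 deg = 0.5061455 rad
swath = 2 * alt * tan(FOV/2) = 2 * 1497.323 * tan(0.2530727)
swath = 2 * 1497.323 * 0.2586176
swath = 774.4681 km

774.4681 km


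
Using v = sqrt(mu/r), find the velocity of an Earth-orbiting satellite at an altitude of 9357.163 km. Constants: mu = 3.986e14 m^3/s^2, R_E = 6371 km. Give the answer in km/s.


r = R_E + alt = 6371.0 + 9357.163 = 15728.1630 km = 1.5728163e+07 m
v = sqrt(mu/r) = sqrt(3.986e14 / 1.5728163e+07) = 5034.1905 m/s = 5.0342 km/s

5.0342 km/s


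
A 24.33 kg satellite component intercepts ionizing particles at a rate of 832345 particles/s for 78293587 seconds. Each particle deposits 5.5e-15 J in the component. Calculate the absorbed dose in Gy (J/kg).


Total energy deposited = rate * time * E_per
  = 832345 * 78293587 * 5.5e-15 = 0.35842 J
Dose = E_total / mass = 0.35842 / 24.33
Dose = 0.01473161 Gy

0.0147 Gy


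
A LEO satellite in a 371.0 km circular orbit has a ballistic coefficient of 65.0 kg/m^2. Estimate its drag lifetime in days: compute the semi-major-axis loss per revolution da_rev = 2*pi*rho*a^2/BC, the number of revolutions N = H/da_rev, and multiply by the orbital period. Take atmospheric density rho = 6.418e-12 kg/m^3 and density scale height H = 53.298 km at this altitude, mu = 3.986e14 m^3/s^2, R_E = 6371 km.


a = R_E + alt = 6742.0000 km = 6.742e+06 m
da_rev = 2*pi*rho*a^2/BC = 2*pi*6.418e-12*(6.742e+06)^2/65.0 = 28.199650 m per revolution
N = H/da_rev = 53298.0000 m / 28.199650 m = 1890.0234 revolutions
P = 2*pi*sqrt(a^3/mu) = 5509.2736 s
lifetime = N*P = 1890.0234 * 5509.2736 = 1.0412656e+07 s = 120.5169 days

120.5169 days


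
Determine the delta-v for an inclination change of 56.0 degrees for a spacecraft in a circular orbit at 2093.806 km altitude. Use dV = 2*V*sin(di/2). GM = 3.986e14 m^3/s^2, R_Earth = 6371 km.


r = 8464.8060 km = 8.464806e+06 m
V = sqrt(mu/r) = 6862.1490 m/s
di = 56.0 deg = 0.9773844 rad
dV = 2*V*sin(di/2) = 2*6862.1490*sin(0.4886922)
dV = 6443.1676 m/s = 6.4432 km/s

6.4432 km/s


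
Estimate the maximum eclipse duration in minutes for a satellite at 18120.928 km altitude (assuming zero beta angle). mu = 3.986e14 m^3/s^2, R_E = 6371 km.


r = 24491.9280 km
T = 635.7618 min
Eclipse fraction = arcsin(R_E/r)/pi = arcsin(6371.0000/24491.9280)/pi
= arcsin(0.2601265)/pi = 0.08376428
Eclipse duration = 0.08376428 * 635.7618 = 53.2541 min

53.2541 minutes


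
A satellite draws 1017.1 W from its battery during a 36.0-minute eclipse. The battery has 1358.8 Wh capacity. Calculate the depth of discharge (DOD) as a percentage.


E_used = P * t / 60 = 1017.1 * 36.0 / 60 = 610.2600 Wh
DOD = E_used / E_total * 100 = 610.2600 / 1358.8 * 100
DOD = 44.9117 %

44.9117 %


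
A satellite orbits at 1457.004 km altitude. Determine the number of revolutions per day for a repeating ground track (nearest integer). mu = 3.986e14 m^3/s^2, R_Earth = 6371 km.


r = 7.828004e+06 m
T = 2*pi*sqrt(r^3/mu) = 6892.6747 s = 114.8779 min
revs/day = 1440 / 114.8779 = 12.5350
Rounded: 13 revolutions per day

13 revolutions per day


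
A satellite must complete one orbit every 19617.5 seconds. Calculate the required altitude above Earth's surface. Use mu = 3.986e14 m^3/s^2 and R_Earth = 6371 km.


T = 19617.5 s
r = (mu*T^2/(4*pi^2))^(1/3) = (3.986e14 * 19617.5^2 / (4*pi^2))^(1/3)
r = 1.5721294e+07 m = 15721.2941 km
alt = r - R_E = 15721.2941 - 6371 = 9350.2941 km

9350.2941 km


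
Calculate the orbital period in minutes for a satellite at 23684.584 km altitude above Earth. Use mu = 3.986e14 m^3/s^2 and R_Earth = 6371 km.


r = 30055.5840 km = 3.0055584e+07 m
T = 2*pi*sqrt(r^3/mu) = 2*pi*sqrt(2.7150355e+22 / 3.986e14)
T = 51855.9957 s = 864.2666 min

864.2666 minutes


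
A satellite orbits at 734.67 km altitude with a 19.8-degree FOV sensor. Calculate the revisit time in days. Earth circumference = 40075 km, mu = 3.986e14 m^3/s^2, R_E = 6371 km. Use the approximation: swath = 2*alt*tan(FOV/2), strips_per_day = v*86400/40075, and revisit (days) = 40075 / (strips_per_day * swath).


swath = 2*734.67*tan(0.1727876) = 256.4409 km
v = sqrt(mu/r) = 7489.7295 m/s = 7.4897 km/s
strips/day = v*86400/40075 = 7.4897*86400/40075 = 16.1475
coverage/day = strips * swath = 16.1475 * 256.4409 = 4140.8891 km
revisit = 40075 / 4140.8891 = 9.6779 days

9.6779 days


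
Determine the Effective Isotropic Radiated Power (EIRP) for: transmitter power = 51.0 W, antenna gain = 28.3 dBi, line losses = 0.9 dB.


Pt = 51.0 W = 17.0757 dBW
EIRP = Pt_dBW + Gt - losses = 17.0757 + 28.3 - 0.9 = 44.4757 dBW

44.4757 dBW


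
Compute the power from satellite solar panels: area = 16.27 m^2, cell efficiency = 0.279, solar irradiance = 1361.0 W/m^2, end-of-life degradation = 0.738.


P = area * eta * S * degradation
P = 16.27 * 0.279 * 1361.0 * 0.738
P = 4559.3848 W

4559.3848 W


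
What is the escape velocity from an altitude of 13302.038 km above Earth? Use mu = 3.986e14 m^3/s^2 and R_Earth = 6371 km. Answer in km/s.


r = 6371.0 + 13302.038 = 19673.0380 km = 1.9673038e+07 m
v_esc = sqrt(2*mu/r) = sqrt(2*3.986e14 / 1.9673038e+07)
v_esc = 6365.7258 m/s = 6.3657 km/s

6.3657 km/s


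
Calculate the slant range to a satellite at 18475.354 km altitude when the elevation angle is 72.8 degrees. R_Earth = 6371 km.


h = 18475.354 km, el = 72.8 deg
d = -R_E*sin(el) + sqrt((R_E*sin(el))^2 + 2*R_E*h + h^2)
d = -6371.0000*sin(1.2706) + sqrt((6371.0000*0.9552784)^2 + 2*6371.0000*18475.354 + 18475.354^2)
d = 18688.7478 km

18688.7478 km


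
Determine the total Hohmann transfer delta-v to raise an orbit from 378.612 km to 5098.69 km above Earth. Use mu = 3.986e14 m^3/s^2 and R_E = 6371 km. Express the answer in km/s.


r1 = 6749.6120 km = 6.749612e+06 m
r2 = 11469.6900 km = 1.146969e+07 m
dv1 = sqrt(mu/r1)*(sqrt(2*r2/(r1+r2)) - 1) = 938.1760 m/s
dv2 = sqrt(mu/r2)*(1 - sqrt(2*r1/(r1+r2))) = 820.7614 m/s
total dv = |dv1| + |dv2| = 938.1760 + 820.7614 = 1758.9374 m/s = 1.7589 km/s

1.7589 km/s


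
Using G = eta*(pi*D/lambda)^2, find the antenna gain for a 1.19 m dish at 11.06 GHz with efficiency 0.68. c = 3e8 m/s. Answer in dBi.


lambda = c/f = 3e8 / 1.106e+10 = 0.02712477 m
G = eta*(pi*D/lambda)^2 = 0.68*(pi*1.19/0.02712477)^2
G = 12917.2577 (linear)
G = 10*log10(12917.2577) = 41.1117 dBi

41.1117 dBi


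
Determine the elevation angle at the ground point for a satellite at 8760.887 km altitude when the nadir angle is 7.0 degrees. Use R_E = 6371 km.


r = R_E + alt = 15131.8870 km
Law of sines in the satellite / Earth-center / ground-point triangle:
  sin(nadir)/R_E = sin(90 + el)/r  =>  cos(el) = (r/R_E)*sin(nadir)
cos(el) = (15131.8870 / 6371.0000) * sin(7.0 deg) = 0.2894543
el = arccos(0.2894543) = 73.1747 deg
(Earth-central angle = 90 - nadir - el = 9.8253 deg)

73.1747 degrees


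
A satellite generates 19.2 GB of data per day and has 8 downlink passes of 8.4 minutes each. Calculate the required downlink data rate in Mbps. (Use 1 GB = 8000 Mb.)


total contact time = 8 * 8.4 * 60 = 4032.0000 s
data = 19.2 GB = 153600.0000 Mb
rate = 153600.0000 / 4032.0000 = 38.0952 Mbps

38.0952 Mbps


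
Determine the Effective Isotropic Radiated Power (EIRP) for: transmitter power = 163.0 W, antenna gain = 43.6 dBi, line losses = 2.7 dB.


Pt = 163.0 W = 22.1219 dBW
EIRP = Pt_dBW + Gt - losses = 22.1219 + 43.6 - 2.7 = 63.0219 dBW

63.0219 dBW


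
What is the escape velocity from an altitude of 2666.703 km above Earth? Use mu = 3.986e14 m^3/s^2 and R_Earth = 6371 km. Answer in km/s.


r = 6371.0 + 2666.703 = 9037.7030 km = 9.037703e+06 m
v_esc = sqrt(2*mu/r) = sqrt(2*3.986e14 / 9.037703e+06)
v_esc = 9391.9249 m/s = 9.3919 km/s

9.3919 km/s


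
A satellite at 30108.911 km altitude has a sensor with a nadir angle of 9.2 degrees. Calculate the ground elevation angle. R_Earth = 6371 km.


r = R_E + alt = 36479.9110 km
Law of sines in the satellite / Earth-center / ground-point triangle:
  sin(nadir)/R_E = sin(90 + el)/r  =>  cos(el) = (r/R_E)*sin(nadir)
cos(el) = (36479.9110 / 6371.0000) * sin(9.2 deg) = 0.9154688
el = arccos(0.9154688) = 23.7276 deg
(Earth-central angle = 90 - nadir - el = 57.0724 deg)

23.7276 degrees


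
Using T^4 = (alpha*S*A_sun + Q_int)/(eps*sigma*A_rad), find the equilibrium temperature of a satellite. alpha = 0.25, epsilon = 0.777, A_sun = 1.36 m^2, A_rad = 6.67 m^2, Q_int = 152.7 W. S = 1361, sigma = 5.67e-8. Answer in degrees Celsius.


Numerator = alpha*S*A_sun + Q_int = 0.25*1361*1.36 + 152.7 = 615.4400 W
Denominator = eps*sigma*A_rad = 0.777*5.67e-8*6.67 = 2.9385285e-07 W/K^4
T^4 = 2.0943816e+09 K^4
T = 213.9262 K = -59.2238 C

-59.2238 degrees Celsius


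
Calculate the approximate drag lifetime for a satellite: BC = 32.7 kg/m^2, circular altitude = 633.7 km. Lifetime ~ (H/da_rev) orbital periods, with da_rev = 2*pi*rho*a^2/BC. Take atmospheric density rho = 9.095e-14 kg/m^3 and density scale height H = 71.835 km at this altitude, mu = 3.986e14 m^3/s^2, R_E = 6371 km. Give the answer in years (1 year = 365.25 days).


a = R_E + alt = 7004.7000 km = 7.0047e+06 m
da_rev = 2*pi*rho*a^2/BC = 2*pi*9.095e-14*(7.0047e+06)^2/32.7 = 0.857460058 m per revolution
N = H/da_rev = 71835.0000 m / 0.857460058 m = 83776.4970 revolutions
P = 2*pi*sqrt(a^3/mu) = 5834.3910 s
lifetime = N*P = 83776.4970 * 5834.3910 = 4.8878484e+08 s = 5657.2320 days
years = 5657.2320 / 365.25 = 15.4887 years

15.4887 years


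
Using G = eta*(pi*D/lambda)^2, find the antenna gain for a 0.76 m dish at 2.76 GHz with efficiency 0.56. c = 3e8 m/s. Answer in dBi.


lambda = c/f = 3e8 / 2.76e+09 = 0.1086957 m
G = eta*(pi*D/lambda)^2 = 0.56*(pi*0.76/0.1086957)^2
G = 270.2033 (linear)
G = 10*log10(270.2033) = 24.3169 dBi

24.3169 dBi


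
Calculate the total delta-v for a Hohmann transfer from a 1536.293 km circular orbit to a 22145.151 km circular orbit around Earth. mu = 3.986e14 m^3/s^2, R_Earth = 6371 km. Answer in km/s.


r1 = 7907.2930 km = 7.907293e+06 m
r2 = 28516.1510 km = 2.8516151e+07 m
dv1 = sqrt(mu/r1)*(sqrt(2*r2/(r1+r2)) - 1) = 1784.3891 m/s
dv2 = sqrt(mu/r2)*(1 - sqrt(2*r1/(r1+r2))) = 1275.1709 m/s
total dv = |dv1| + |dv2| = 1784.3891 + 1275.1709 = 3059.5600 m/s = 3.0596 km/s

3.0596 km/s


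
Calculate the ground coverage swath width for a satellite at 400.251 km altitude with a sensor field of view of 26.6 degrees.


FOV = 26.6 deg = 0.4642576 rad
swath = 2 * alt * tan(FOV/2) = 2 * 400.251 * tan(0.2321288)
swath = 2 * 400.251 * 0.23639
swath = 189.2307 km

189.2307 km


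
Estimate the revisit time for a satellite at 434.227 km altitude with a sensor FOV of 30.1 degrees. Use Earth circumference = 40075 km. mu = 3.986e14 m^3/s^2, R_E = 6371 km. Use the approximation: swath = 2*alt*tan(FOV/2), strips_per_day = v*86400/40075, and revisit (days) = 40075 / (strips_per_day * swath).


swath = 2*434.227*tan(0.2626721) = 233.5140 km
v = sqrt(mu/r) = 7653.2754 m/s = 7.6533 km/s
strips/day = v*86400/40075 = 7.6533*86400/40075 = 16.5001
coverage/day = strips * swath = 16.5001 * 233.5140 = 3853.0133 km
revisit = 40075 / 3853.0133 = 10.4010 days

10.4010 days


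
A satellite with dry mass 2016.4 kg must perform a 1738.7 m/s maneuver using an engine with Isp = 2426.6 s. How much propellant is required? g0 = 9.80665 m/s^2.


ve = Isp * g0 = 2426.6 * 9.80665 = 23796.816890 m/s
mass ratio = exp(dv/ve) = exp(1738.7/23796.816890) = 1.07579981
m_prop = m_dry * (mr - 1) = 2016.4 * (1.07579981 - 1)
m_prop = 152.8427 kg

152.8427 kg


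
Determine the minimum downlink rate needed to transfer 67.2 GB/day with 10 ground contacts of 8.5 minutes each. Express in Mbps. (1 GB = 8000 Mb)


total contact time = 10 * 8.5 * 60 = 5100.0000 s
data = 67.2 GB = 537600.0000 Mb
rate = 537600.0000 / 5100.0000 = 105.4118 Mbps

105.4118 Mbps


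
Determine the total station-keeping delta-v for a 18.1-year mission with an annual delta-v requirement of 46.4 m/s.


dV = rate * years = 46.4 * 18.1
dV = 839.8400 m/s

839.8400 m/s


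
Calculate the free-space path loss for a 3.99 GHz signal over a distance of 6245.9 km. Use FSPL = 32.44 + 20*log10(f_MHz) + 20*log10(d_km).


f = 3.99 GHz = 3990.0000 MHz
d = 6245.9 km
FSPL = 32.44 + 20*log10(3990.0000) + 20*log10(6245.9)
FSPL = 32.44 + 72.0195 + 75.9119
FSPL = 180.3714 dB

180.3714 dB


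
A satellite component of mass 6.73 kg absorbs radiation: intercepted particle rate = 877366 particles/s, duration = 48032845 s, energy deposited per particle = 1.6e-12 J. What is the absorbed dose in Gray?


Total energy deposited = rate * time * E_per
  = 877366 * 48032845 * 1.6e-12 = 67.4278 J
Dose = E_total / mass = 67.4278 / 6.73
Dose = 10.0190 Gy

10.0190 Gy


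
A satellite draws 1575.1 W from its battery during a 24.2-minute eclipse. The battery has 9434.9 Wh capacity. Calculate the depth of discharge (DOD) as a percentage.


E_used = P * t / 60 = 1575.1 * 24.2 / 60 = 635.2903 Wh
DOD = E_used / E_total * 100 = 635.2903 / 9434.9 * 100
DOD = 6.7334 %

6.7334 %


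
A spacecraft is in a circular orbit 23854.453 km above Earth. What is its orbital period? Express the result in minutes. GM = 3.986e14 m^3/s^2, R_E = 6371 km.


r = 30225.4530 km = 3.0225453e+07 m
T = 2*pi*sqrt(r^3/mu) = 2*pi*sqrt(2.7613309e+22 / 3.986e14)
T = 52296.2381 s = 871.6040 min

871.6040 minutes


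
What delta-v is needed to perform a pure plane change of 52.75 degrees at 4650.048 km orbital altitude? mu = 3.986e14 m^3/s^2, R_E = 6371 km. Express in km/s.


r = 11021.0480 km = 1.1021048e+07 m
V = sqrt(mu/r) = 6013.9138 m/s
di = 52.75 deg = 0.9206612 rad
dV = 2*V*sin(di/2) = 2*6013.9138*sin(0.4603306)
dV = 5343.2940 m/s = 5.3433 km/s

5.3433 km/s


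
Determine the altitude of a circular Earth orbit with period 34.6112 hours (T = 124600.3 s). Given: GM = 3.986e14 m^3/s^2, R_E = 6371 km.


T = 124600.3 s
r = (mu*T^2/(4*pi^2))^(1/3) = (3.986e14 * 124600.3^2 / (4*pi^2))^(1/3)
r = 5.3918596e+07 m = 53918.5964 km
alt = r - R_E = 53918.5964 - 6371 = 47547.5964 km

47547.5964 km


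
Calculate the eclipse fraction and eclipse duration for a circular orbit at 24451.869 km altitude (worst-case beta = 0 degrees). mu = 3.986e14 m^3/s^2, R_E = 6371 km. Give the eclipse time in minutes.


r = 30822.8690 km
T = 897.5725 min
Eclipse fraction = arcsin(R_E/r)/pi = arcsin(6371.0000/30822.8690)/pi
= arcsin(0.2066972)/pi = 0.06627149
Eclipse duration = 0.06627149 * 897.5725 = 59.4835 min

59.4835 minutes


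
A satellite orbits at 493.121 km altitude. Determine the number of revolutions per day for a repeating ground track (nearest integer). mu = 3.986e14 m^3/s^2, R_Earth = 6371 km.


r = 6.864121e+06 m
T = 2*pi*sqrt(r^3/mu) = 5659.6375 s = 94.3273 min
revs/day = 1440 / 94.3273 = 15.2660
Rounded: 15 revolutions per day

15 revolutions per day


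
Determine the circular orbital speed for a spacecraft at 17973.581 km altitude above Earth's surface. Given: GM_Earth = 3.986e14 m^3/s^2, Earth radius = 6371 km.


r = R_E + alt = 6371.0 + 17973.581 = 24344.5810 km = 2.4344581e+07 m
v = sqrt(mu/r) = sqrt(3.986e14 / 2.4344581e+07) = 4046.3877 m/s = 4.0464 km/s

4.0464 km/s


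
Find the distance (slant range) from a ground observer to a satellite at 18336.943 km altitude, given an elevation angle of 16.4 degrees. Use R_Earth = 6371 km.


h = 18336.943 km, el = 16.4 deg
d = -R_E*sin(el) + sqrt((R_E*sin(el))^2 + 2*R_E*h + h^2)
d = -6371.0000*sin(0.286234) + sqrt((6371.0000*0.2823415)^2 + 2*6371.0000*18336.943 + 18336.943^2)
d = 22141.3045 km

22141.3045 km


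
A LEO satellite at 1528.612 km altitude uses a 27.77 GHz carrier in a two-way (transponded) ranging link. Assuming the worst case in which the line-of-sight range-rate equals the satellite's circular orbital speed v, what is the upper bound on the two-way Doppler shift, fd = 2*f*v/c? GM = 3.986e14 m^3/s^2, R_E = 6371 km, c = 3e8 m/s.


r = 7.899612e+06 m
v = sqrt(mu/r) = 7103.3918 m/s (worst-case radial velocity)
f = 27.77 GHz = 2.777e+10 Hz
fd = 2*f*v/c = 2*2.777e+10*7103.3918/3.0e+08
fd = 1.3150746e+06 Hz

1.3151e+06 Hz


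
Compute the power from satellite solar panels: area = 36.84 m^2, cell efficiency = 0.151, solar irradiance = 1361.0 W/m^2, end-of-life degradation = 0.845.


P = area * eta * S * degradation
P = 36.84 * 0.151 * 1361.0 * 0.845
P = 6397.5163 W

6397.5163 W


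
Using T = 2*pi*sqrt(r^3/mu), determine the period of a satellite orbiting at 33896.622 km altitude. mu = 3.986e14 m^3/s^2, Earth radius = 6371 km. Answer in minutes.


r = 40267.6220 km = 4.0267622e+07 m
T = 2*pi*sqrt(r^3/mu) = 2*pi*sqrt(6.5293199e+22 / 3.986e14)
T = 80416.5053 s = 1340.2751 min

1340.2751 minutes


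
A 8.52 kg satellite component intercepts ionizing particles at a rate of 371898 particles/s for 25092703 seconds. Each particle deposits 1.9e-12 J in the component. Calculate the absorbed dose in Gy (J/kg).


Total energy deposited = rate * time * E_per
  = 371898 * 25092703 * 1.9e-12 = 17.7307 J
Dose = E_total / mass = 17.7307 / 8.52
Dose = 2.0811 Gy

2.0811 Gy


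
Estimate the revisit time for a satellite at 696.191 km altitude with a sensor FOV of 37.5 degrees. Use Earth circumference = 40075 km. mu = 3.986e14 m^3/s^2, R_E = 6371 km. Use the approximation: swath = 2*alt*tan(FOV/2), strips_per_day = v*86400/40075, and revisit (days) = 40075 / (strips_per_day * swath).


swath = 2*696.191*tan(0.3272492) = 472.6500 km
v = sqrt(mu/r) = 7510.0916 m/s = 7.5101 km/s
strips/day = v*86400/40075 = 7.5101*86400/40075 = 16.1914
coverage/day = strips * swath = 16.1914 * 472.6500 = 7652.8836 km
revisit = 40075 / 7652.8836 = 5.2366 days

5.2366 days


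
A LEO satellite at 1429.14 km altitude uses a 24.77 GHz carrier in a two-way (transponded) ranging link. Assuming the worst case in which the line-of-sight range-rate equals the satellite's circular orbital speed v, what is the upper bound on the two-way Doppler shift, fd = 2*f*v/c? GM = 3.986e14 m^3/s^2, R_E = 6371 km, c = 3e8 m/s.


r = 7.80014e+06 m
v = sqrt(mu/r) = 7148.5416 m/s (worst-case radial velocity)
f = 24.77 GHz = 2.477e+10 Hz
fd = 2*f*v/c = 2*2.477e+10*7148.5416/3.0e+08
fd = 1.1804625e+06 Hz

1.1805e+06 Hz


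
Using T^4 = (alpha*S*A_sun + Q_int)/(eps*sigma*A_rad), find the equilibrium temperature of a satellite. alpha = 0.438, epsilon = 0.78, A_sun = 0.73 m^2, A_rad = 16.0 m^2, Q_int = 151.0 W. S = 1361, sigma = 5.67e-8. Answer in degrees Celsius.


Numerator = alpha*S*A_sun + Q_int = 0.438*1361*0.73 + 151.0 = 586.1661 W
Denominator = eps*sigma*A_rad = 0.78*5.67e-8*16.0 = 7.07616e-07 W/K^4
T^4 = 8.2836756e+08 K^4
T = 169.6507 K = -103.4993 C

-103.4993 degrees Celsius


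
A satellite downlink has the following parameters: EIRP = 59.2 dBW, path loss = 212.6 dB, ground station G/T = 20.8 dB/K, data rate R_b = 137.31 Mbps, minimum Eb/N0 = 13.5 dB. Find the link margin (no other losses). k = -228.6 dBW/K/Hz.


C/N0 = EIRP - FSPL + G/T - k = 59.2 - 212.6 + 20.8 - (-228.6)
C/N0 = 96.0000 dB-Hz
R_b = 137.31 Mbps = 1.3731e+08 bps -> 10*log10(R_b) = 81.3770 dB-Hz
Eb/N0 = C/N0 - 10*log10(R_b) = 96.0000 - 81.3770 = 14.6230 dB
Margin = Eb/N0 - Eb/N0_req = 14.6230 - 13.5 = 1.1230 dB (link closes)

1.1230 dB


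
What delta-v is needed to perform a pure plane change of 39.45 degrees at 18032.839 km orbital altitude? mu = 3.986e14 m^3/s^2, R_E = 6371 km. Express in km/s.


r = 24403.8390 km = 2.4403839e+07 m
V = sqrt(mu/r) = 4041.4720 m/s
di = 39.45 deg = 0.6885324 rad
dV = 2*V*sin(di/2) = 2*4041.4720*sin(0.3442662)
dV = 2728.0422 m/s = 2.7280 km/s

2.7280 km/s


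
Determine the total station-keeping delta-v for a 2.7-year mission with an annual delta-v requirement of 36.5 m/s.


dV = rate * years = 36.5 * 2.7
dV = 98.5500 m/s

98.5500 m/s


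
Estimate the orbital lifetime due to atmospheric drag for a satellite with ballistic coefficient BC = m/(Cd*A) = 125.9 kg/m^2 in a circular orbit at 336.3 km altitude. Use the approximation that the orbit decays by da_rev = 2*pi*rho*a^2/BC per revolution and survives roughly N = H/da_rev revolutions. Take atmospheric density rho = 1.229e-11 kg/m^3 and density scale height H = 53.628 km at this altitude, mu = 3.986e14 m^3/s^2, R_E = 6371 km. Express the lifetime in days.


a = R_E + alt = 6707.3000 km = 6.7073e+06 m
da_rev = 2*pi*rho*a^2/BC = 2*pi*1.229e-11*(6.7073e+06)^2/125.9 = 27.593163 m per revolution
N = H/da_rev = 53628.0000 m / 27.593163 m = 1943.5249 revolutions
P = 2*pi*sqrt(a^3/mu) = 5466.7954 s
lifetime = N*P = 1943.5249 * 5466.7954 = 1.0624853e+07 s = 122.9728 days

122.9728 days


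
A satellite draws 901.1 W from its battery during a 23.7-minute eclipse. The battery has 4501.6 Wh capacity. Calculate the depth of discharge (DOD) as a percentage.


E_used = P * t / 60 = 901.1 * 23.7 / 60 = 355.9345 Wh
DOD = E_used / E_total * 100 = 355.9345 / 4501.6 * 100
DOD = 7.9068 %

7.9068 %


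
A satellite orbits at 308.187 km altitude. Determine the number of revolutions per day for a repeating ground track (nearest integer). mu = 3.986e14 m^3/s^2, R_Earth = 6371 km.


r = 6.679187e+06 m
T = 2*pi*sqrt(r^3/mu) = 5432.4611 s = 90.5410 min
revs/day = 1440 / 90.5410 = 15.9044
Rounded: 16 revolutions per day

16 revolutions per day


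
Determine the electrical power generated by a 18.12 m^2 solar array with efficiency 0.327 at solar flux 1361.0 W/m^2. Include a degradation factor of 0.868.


P = area * eta * S * degradation
P = 18.12 * 0.327 * 1361.0 * 0.868
P = 6999.7704 W

6999.7704 W


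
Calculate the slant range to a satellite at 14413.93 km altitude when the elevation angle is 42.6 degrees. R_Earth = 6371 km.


h = 14413.93 km, el = 42.6 deg
d = -R_E*sin(el) + sqrt((R_E*sin(el))^2 + 2*R_E*h + h^2)
d = -6371.0000*sin(0.7435103) + sqrt((6371.0000*0.676876)^2 + 2*6371.0000*14413.93 + 14413.93^2)
d = 15936.5804 km

15936.5804 km


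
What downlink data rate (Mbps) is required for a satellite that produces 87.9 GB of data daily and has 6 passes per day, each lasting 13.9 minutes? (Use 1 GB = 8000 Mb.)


total contact time = 6 * 13.9 * 60 = 5004.0000 s
data = 87.9 GB = 703200.0000 Mb
rate = 703200.0000 / 5004.0000 = 140.5276 Mbps

140.5276 Mbps


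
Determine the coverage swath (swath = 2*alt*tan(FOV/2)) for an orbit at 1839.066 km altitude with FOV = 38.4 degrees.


FOV = 38.4 deg = 0.6702064 rad
swath = 2 * alt * tan(FOV/2) = 2 * 1839.066 * tan(0.3351032)
swath = 2 * 1839.066 * 0.3482368
swath = 1280.8611 km

1280.8611 km


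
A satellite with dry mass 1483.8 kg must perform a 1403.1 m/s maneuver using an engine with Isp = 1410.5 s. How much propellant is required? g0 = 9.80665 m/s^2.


ve = Isp * g0 = 1410.5 * 9.80665 = 13832.279825 m/s
mass ratio = exp(dv/ve) = exp(1403.1/13832.279825) = 1.10675979
m_prop = m_dry * (mr - 1) = 1483.8 * (1.10675979 - 1)
m_prop = 158.4102 kg

158.4102 kg


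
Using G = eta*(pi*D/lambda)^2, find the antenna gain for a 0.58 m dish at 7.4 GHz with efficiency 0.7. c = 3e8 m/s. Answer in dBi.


lambda = c/f = 3e8 / 7.4e+09 = 0.04054054 m
G = eta*(pi*D/lambda)^2 = 0.7*(pi*0.58/0.04054054)^2
G = 1414.0824 (linear)
G = 10*log10(1414.0824) = 31.5047 dBi

31.5047 dBi


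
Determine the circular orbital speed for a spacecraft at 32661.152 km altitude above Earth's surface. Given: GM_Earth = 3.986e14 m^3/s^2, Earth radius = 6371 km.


r = R_E + alt = 6371.0 + 32661.152 = 39032.1520 km = 3.9032152e+07 m
v = sqrt(mu/r) = sqrt(3.986e14 / 3.9032152e+07) = 3195.6367 m/s = 3.1956 km/s

3.1956 km/s


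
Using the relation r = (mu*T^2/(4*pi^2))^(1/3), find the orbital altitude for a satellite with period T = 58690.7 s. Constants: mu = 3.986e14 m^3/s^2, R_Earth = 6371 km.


T = 58690.7 s
r = (mu*T^2/(4*pi^2))^(1/3) = (3.986e14 * 58690.7^2 / (4*pi^2))^(1/3)
r = 3.2641646e+07 m = 32641.6456 km
alt = r - R_E = 32641.6456 - 6371 = 26270.6456 km

26270.6456 km


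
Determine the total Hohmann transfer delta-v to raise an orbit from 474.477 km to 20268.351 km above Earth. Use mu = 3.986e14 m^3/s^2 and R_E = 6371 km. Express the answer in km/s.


r1 = 6845.4770 km = 6.845477e+06 m
r2 = 26639.3510 km = 2.6639351e+07 m
dv1 = sqrt(mu/r1)*(sqrt(2*r2/(r1+r2)) - 1) = 1994.6751 m/s
dv2 = sqrt(mu/r2)*(1 - sqrt(2*r1/(r1+r2))) = 1394.7512 m/s
total dv = |dv1| + |dv2| = 1994.6751 + 1394.7512 = 3389.4263 m/s = 3.3894 km/s

3.3894 km/s


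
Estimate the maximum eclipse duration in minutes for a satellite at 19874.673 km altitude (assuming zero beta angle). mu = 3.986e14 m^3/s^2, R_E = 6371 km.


r = 26245.6730 km
T = 705.2556 min
Eclipse fraction = arcsin(R_E/r)/pi = arcsin(6371.0000/26245.6730)/pi
= arcsin(0.2427448)/pi = 0.07804776
Eclipse duration = 0.07804776 * 705.2556 = 55.0436 min

55.0436 minutes


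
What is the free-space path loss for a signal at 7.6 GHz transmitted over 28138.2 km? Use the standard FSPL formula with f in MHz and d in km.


f = 7.6 GHz = 7600.0000 MHz
d = 28138.2 km
FSPL = 32.44 + 20*log10(7600.0000) + 20*log10(28138.2)
FSPL = 32.44 + 77.6163 + 88.9859
FSPL = 199.0422 dB

199.0422 dB


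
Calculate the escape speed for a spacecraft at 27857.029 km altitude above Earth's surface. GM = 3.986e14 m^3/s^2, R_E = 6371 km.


r = 6371.0 + 27857.029 = 34228.0290 km = 3.4228029e+07 m
v_esc = sqrt(2*mu/r) = sqrt(2*3.986e14 / 3.4228029e+07)
v_esc = 4826.0598 m/s = 4.8261 km/s

4.8261 km/s


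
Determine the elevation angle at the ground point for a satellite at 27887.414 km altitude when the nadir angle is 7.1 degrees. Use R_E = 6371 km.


r = R_E + alt = 34258.4140 km
Law of sines in the satellite / Earth-center / ground-point triangle:
  sin(nadir)/R_E = sin(90 + el)/r  =>  cos(el) = (r/R_E)*sin(nadir)
cos(el) = (34258.4140 / 6371.0000) * sin(7.1 deg) = 0.6646352
el = arccos(0.6646352) = 48.3457 deg
(Earth-central angle = 90 - nadir - el = 34.5543 deg)

48.3457 degrees


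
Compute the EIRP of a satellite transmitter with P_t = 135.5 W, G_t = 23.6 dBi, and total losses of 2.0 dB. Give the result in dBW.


Pt = 135.5 W = 21.3194 dBW
EIRP = Pt_dBW + Gt - losses = 21.3194 + 23.6 - 2.0 = 42.9194 dBW

42.9194 dBW


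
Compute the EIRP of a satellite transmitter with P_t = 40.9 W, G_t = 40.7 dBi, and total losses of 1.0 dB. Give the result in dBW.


Pt = 40.9 W = 16.1172 dBW
EIRP = Pt_dBW + Gt - losses = 16.1172 + 40.7 - 1.0 = 55.8172 dBW

55.8172 dBW


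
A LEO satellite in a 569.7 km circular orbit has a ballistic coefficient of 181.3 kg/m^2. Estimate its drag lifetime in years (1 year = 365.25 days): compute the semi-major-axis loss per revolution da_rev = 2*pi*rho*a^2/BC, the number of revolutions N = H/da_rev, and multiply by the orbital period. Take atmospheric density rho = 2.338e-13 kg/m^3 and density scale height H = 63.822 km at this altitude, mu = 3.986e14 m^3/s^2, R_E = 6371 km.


a = R_E + alt = 6940.7000 km = 6.9407e+06 m
da_rev = 2*pi*rho*a^2/BC = 2*pi*2.338e-13*(6.9407e+06)^2/181.3 = 0.390331066 m per revolution
N = H/da_rev = 63822.0000 m / 0.390331066 m = 163507.3546 revolutions
P = 2*pi*sqrt(a^3/mu) = 5754.6131 s
lifetime = N*P = 163507.3546 * 5754.6131 = 9.4092157e+08 s = 10890.2959 days
years = 10890.2959 / 365.25 = 29.8160 years

29.8160 years


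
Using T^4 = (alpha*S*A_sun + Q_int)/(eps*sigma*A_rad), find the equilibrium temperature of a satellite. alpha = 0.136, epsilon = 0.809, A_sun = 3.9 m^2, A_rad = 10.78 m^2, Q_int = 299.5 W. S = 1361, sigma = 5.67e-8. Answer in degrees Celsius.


Numerator = alpha*S*A_sun + Q_int = 0.136*1361*3.9 + 299.5 = 1021.3744 W
Denominator = eps*sigma*A_rad = 0.809*5.67e-8*10.78 = 4.9448183e-07 W/K^4
T^4 = 2.0655448e+09 K^4
T = 213.1860 K = -59.9640 C

-59.9640 degrees Celsius


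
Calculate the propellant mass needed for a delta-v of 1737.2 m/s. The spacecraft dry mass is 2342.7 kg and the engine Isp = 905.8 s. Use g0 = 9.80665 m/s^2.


ve = Isp * g0 = 905.8 * 9.80665 = 8882.863570 m/s
mass ratio = exp(dv/ve) = exp(1737.2/8882.863570) = 1.21600095
m_prop = m_dry * (mr - 1) = 2342.7 * (1.21600095 - 1)
m_prop = 506.0254 kg

506.0254 kg


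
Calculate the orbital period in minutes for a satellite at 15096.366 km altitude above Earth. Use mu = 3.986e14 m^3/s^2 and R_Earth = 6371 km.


r = 21467.3660 km = 2.1467366e+07 m
T = 2*pi*sqrt(r^3/mu) = 2*pi*sqrt(9.8931885e+21 / 3.986e14)
T = 31302.5244 s = 521.7087 min

521.7087 minutes


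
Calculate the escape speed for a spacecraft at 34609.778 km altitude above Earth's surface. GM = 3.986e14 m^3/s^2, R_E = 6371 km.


r = 6371.0 + 34609.778 = 40980.7780 km = 4.0980778e+07 m
v_esc = sqrt(2*mu/r) = sqrt(2*3.986e14 / 4.0980778e+07)
v_esc = 4410.5581 m/s = 4.4106 km/s

4.4106 km/s


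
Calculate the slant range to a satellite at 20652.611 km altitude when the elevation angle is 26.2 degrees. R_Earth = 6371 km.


h = 20652.611 km, el = 26.2 deg
d = -R_E*sin(el) + sqrt((R_E*sin(el))^2 + 2*R_E*h + h^2)
d = -6371.0000*sin(0.4572763) + sqrt((6371.0000*0.4415059)^2 + 2*6371.0000*20652.611 + 20652.611^2)
d = 23599.2457 km

23599.2457 km


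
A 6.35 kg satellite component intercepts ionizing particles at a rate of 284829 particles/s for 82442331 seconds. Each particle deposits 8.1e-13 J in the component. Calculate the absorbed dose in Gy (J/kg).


Total energy deposited = rate * time * E_per
  = 284829 * 82442331 * 8.1e-13 = 19.0204 J
Dose = E_total / mass = 19.0204 / 6.35
Dose = 2.9953 Gy

2.9953 Gy


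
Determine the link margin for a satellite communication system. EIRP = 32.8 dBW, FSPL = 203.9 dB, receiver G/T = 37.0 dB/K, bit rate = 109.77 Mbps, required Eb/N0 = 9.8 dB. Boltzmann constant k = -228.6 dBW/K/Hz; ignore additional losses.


C/N0 = EIRP - FSPL + G/T - k = 32.8 - 203.9 + 37.0 - (-228.6)
C/N0 = 94.5000 dB-Hz
R_b = 109.77 Mbps = 1.0977e+08 bps -> 10*log10(R_b) = 80.4048 dB-Hz
Eb/N0 = C/N0 - 10*log10(R_b) = 94.5000 - 80.4048 = 14.0952 dB
Margin = Eb/N0 - Eb/N0_req = 14.0952 - 9.8 = 4.2952 dB (link closes)

4.2952 dB


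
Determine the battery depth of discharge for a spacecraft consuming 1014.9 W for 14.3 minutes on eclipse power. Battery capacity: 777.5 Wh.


E_used = P * t / 60 = 1014.9 * 14.3 / 60 = 241.8845 Wh
DOD = E_used / E_total * 100 = 241.8845 / 777.5 * 100
DOD = 31.1105 %

31.1105 %


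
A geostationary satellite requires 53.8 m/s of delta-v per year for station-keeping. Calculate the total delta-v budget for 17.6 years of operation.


dV = rate * years = 53.8 * 17.6
dV = 946.8800 m/s

946.8800 m/s


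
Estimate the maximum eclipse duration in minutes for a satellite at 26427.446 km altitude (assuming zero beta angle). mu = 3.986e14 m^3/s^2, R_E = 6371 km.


r = 32798.4460 km
T = 985.2351 min
Eclipse fraction = arcsin(R_E/r)/pi = arcsin(6371.0000/32798.4460)/pi
= arcsin(0.194247)/pi = 0.06222633
Eclipse duration = 0.06222633 * 985.2351 = 61.3076 min

61.3076 minutes


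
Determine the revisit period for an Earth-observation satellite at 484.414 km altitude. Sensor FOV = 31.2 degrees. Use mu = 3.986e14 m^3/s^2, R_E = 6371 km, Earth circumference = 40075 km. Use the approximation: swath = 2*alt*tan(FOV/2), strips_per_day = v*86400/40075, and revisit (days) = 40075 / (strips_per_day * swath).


swath = 2*484.414*tan(0.2722714) = 270.5016 km
v = sqrt(mu/r) = 7625.2099 m/s = 7.6252 km/s
strips/day = v*86400/40075 = 7.6252*86400/40075 = 16.4396
coverage/day = strips * swath = 16.4396 * 270.5016 = 4446.9466 km
revisit = 40075 / 4446.9466 = 9.0118 days

9.0118 days


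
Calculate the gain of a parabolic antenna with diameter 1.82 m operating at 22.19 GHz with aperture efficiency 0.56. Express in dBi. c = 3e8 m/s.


lambda = c/f = 3e8 / 2.219e+10 = 0.0135196 m
G = eta*(pi*D/lambda)^2 = 0.56*(pi*1.82/0.0135196)^2
G = 100161.9206 (linear)
G = 10*log10(100161.9206) = 50.0070 dBi

50.0070 dBi


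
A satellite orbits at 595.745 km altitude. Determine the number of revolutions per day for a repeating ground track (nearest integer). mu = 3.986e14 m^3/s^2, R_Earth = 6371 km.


r = 6.966745e+06 m
T = 2*pi*sqrt(r^3/mu) = 5787.0348 s = 96.4506 min
revs/day = 1440 / 96.4506 = 14.9299
Rounded: 15 revolutions per day

15 revolutions per day


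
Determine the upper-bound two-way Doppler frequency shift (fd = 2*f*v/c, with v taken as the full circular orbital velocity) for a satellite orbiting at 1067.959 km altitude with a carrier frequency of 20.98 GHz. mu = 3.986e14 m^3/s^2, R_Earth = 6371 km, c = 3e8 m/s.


r = 7.438959e+06 m
v = sqrt(mu/r) = 7320.0250 m/s (worst-case radial velocity)
f = 20.98 GHz = 2.098e+10 Hz
fd = 2*f*v/c = 2*2.098e+10*7320.0250/3.0e+08
fd = 1.0238275e+06 Hz

1.0238e+06 Hz


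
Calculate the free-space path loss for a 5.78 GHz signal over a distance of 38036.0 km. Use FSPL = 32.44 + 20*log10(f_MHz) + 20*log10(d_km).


f = 5.78 GHz = 5780.0000 MHz
d = 38036.0 km
FSPL = 32.44 + 20*log10(5780.0000) + 20*log10(38036.0)
FSPL = 32.44 + 75.2386 + 91.6039
FSPL = 199.2825 dB

199.2825 dB


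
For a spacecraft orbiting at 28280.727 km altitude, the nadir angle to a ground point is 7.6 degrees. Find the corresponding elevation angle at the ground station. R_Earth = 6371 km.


r = R_E + alt = 34651.7270 km
Law of sines in the satellite / Earth-center / ground-point triangle:
  sin(nadir)/R_E = sin(90 + el)/r  =>  cos(el) = (r/R_E)*sin(nadir)
cos(el) = (34651.7270 / 6371.0000) * sin(7.6 deg) = 0.7193396
el = arccos(0.7193396) = 44.0000 deg
(Earth-central angle = 90 - nadir - el = 38.4000 deg)

44.0000 degrees


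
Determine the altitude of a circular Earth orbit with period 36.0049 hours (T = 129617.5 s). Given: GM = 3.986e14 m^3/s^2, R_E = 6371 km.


T = 129617.5 s
r = (mu*T^2/(4*pi^2))^(1/3) = (3.986e14 * 129617.5^2 / (4*pi^2))^(1/3)
r = 5.5356456e+07 m = 55356.4562 km
alt = r - R_E = 55356.4562 - 6371 = 48985.4562 km

48985.4562 km


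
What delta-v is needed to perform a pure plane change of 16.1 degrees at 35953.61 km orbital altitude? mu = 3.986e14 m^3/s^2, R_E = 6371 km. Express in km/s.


r = 42324.6100 km = 4.232461e+07 m
V = sqrt(mu/r) = 3068.8253 m/s
di = 16.1 deg = 0.280998 rad
dV = 2*V*sin(di/2) = 2*3068.8253*sin(0.140499)
dV = 859.4995 m/s = 0.8594995 km/s

0.8595 km/s


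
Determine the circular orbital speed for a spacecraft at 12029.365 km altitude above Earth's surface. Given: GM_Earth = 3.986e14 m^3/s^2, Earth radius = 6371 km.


r = R_E + alt = 6371.0 + 12029.365 = 18400.3650 km = 1.8400365e+07 m
v = sqrt(mu/r) = sqrt(3.986e14 / 1.8400365e+07) = 4654.3113 m/s = 4.6543 km/s

4.6543 km/s


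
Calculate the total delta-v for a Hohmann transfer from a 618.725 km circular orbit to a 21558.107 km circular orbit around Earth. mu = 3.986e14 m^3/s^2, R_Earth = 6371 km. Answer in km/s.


r1 = 6989.7250 km = 6.989725e+06 m
r2 = 27929.1070 km = 2.7929107e+07 m
dv1 = sqrt(mu/r1)*(sqrt(2*r2/(r1+r2)) - 1) = 1999.4819 m/s
dv2 = sqrt(mu/r2)*(1 - sqrt(2*r1/(r1+r2))) = 1387.4941 m/s
total dv = |dv1| + |dv2| = 1999.4819 + 1387.4941 = 3386.9760 m/s = 3.3870 km/s

3.3870 km/s


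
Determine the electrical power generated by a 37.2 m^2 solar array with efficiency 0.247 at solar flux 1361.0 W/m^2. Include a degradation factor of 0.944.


P = area * eta * S * degradation
P = 37.2 * 0.247 * 1361.0 * 0.944
P = 11805.1093 W

11805.1093 W


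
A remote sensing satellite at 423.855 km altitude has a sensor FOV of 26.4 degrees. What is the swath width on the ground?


FOV = 26.4 deg = 0.4607669 rad
swath = 2 * alt * tan(FOV/2) = 2 * 423.855 * tan(0.2303835)
swath = 2 * 423.855 * 0.2345479
swath = 198.8286 km

198.8286 km


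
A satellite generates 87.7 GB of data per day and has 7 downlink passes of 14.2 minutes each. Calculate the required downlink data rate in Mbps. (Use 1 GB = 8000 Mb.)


total contact time = 7 * 14.2 * 60 = 5964.0000 s
data = 87.7 GB = 701600.0000 Mb
rate = 701600.0000 / 5964.0000 = 117.6392 Mbps

117.6392 Mbps


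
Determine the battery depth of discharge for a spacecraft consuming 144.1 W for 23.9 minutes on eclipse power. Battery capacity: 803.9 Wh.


E_used = P * t / 60 = 144.1 * 23.9 / 60 = 57.3998 Wh
DOD = E_used / E_total * 100 = 57.3998 / 803.9 * 100
DOD = 7.1402 %

7.1402 %


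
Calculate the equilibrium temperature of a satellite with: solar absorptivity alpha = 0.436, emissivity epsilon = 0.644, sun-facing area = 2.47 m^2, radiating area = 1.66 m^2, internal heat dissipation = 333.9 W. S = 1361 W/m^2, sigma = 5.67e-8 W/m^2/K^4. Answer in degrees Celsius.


Numerator = alpha*S*A_sun + Q_int = 0.436*1361*2.47 + 333.9 = 1799.5881 W
Denominator = eps*sigma*A_rad = 0.644*5.67e-8*1.66 = 6.0614568e-08 W/K^4
T^4 = 2.9689036e+10 K^4
T = 415.0965 K = 141.9465 C

141.9465 degrees Celsius


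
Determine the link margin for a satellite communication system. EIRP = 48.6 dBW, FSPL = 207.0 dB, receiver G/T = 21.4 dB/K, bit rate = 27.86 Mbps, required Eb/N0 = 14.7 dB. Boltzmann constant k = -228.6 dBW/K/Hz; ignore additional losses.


C/N0 = EIRP - FSPL + G/T - k = 48.6 - 207.0 + 21.4 - (-228.6)
C/N0 = 91.6000 dB-Hz
R_b = 27.86 Mbps = 2.786e+07 bps -> 10*log10(R_b) = 74.4498 dB-Hz
Eb/N0 = C/N0 - 10*log10(R_b) = 91.6000 - 74.4498 = 17.1502 dB
Margin = Eb/N0 - Eb/N0_req = 17.1502 - 14.7 = 2.4502 dB (link closes)

2.4502 dB


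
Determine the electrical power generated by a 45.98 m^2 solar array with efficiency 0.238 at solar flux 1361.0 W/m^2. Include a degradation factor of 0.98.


P = area * eta * S * degradation
P = 45.98 * 0.238 * 1361.0 * 0.98
P = 14595.8746 W

14595.8746 W


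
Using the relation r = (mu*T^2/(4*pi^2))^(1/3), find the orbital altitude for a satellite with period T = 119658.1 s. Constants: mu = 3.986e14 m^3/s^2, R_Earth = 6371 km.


T = 119658.1 s
r = (mu*T^2/(4*pi^2))^(1/3) = (3.986e14 * 119658.1^2 / (4*pi^2))^(1/3)
r = 5.2483234e+07 m = 52483.2339 km
alt = r - R_E = 52483.2339 - 6371 = 46112.2339 km

46112.2339 km


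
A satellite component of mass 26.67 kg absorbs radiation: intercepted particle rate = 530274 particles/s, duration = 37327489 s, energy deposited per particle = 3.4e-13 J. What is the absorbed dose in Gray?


Total energy deposited = rate * time * E_per
  = 530274 * 37327489 * 3.4e-13 = 6.7299 J
Dose = E_total / mass = 6.7299 / 26.67
Dose = 0.2523394 Gy

0.2523 Gy
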